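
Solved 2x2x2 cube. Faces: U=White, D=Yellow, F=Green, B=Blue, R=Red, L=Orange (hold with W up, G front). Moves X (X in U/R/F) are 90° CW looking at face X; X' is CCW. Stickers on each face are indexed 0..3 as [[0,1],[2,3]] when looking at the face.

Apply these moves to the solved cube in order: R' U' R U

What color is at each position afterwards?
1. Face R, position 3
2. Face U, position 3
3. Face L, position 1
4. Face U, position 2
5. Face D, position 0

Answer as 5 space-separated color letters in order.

Answer: W O G W Y

Derivation:
After move 1 (R'): R=RRRR U=WBWB F=GWGW D=YGYG B=YBYB
After move 2 (U'): U=BBWW F=OOGW R=GWRR B=RRYB L=YBOO
After move 3 (R): R=RGRW U=BOWW F=OGGG D=YYYR B=WRBB
After move 4 (U): U=WBWO F=RGGG R=WRRW B=YBBB L=OGOO
Query 1: R[3] = W
Query 2: U[3] = O
Query 3: L[1] = G
Query 4: U[2] = W
Query 5: D[0] = Y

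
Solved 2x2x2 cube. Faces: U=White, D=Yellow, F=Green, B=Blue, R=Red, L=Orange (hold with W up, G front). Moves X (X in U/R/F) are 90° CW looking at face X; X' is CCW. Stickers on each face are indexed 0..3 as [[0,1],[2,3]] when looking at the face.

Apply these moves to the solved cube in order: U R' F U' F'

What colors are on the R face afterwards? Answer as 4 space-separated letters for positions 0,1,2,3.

After move 1 (U): U=WWWW F=RRGG R=BBRR B=OOBB L=GGOO
After move 2 (R'): R=BRBR U=WBWO F=RWGW D=YRYG B=YOYB
After move 3 (F): F=GRWW U=WBOG R=WROR D=BBYG L=GYOR
After move 4 (U'): U=BGWO F=GYWW R=GROR B=WRYB L=YOOR
After move 5 (F'): F=YWGW U=BGGO R=BRBR D=ORYG L=YOOW
Query: R face = BRBR

Answer: B R B R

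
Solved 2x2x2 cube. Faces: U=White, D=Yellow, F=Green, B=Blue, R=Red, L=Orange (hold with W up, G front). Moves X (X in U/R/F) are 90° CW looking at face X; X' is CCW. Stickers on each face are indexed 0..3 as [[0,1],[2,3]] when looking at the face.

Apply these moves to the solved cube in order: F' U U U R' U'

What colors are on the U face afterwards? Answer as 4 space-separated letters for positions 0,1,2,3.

After move 1 (F'): F=GGGG U=WWRR R=YRYR D=OOYY L=OWOW
After move 2 (U): U=RWRW F=YRGG R=BBYR B=OWBB L=GGOW
After move 3 (U): U=RRWW F=BBGG R=OWYR B=GGBB L=YROW
After move 4 (U): U=WRWR F=OWGG R=GGYR B=YRBB L=BBOW
After move 5 (R'): R=GRGY U=WBWY F=ORGR D=OWYG B=YROB
After move 6 (U'): U=BYWW F=BBGR R=ORGY B=GROB L=YROW
Query: U face = BYWW

Answer: B Y W W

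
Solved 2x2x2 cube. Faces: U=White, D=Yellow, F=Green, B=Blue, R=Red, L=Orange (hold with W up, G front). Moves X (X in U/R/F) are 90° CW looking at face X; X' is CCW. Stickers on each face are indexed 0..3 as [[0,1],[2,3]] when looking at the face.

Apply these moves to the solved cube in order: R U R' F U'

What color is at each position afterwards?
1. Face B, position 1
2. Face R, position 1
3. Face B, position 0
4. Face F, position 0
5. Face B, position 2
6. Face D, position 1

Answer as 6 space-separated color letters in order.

After move 1 (R): R=RRRR U=WGWG F=GYGY D=YBYB B=WBWB
After move 2 (U): U=WWGG F=RRGY R=WBRR B=OOWB L=GYOO
After move 3 (R'): R=BRWR U=WWGO F=RWGG D=YRYY B=BOBB
After move 4 (F): F=GRGW U=WWOY R=GROR D=WBYY L=GYOR
After move 5 (U'): U=WYWO F=GYGW R=GROR B=GRBB L=BOOR
Query 1: B[1] = R
Query 2: R[1] = R
Query 3: B[0] = G
Query 4: F[0] = G
Query 5: B[2] = B
Query 6: D[1] = B

Answer: R R G G B B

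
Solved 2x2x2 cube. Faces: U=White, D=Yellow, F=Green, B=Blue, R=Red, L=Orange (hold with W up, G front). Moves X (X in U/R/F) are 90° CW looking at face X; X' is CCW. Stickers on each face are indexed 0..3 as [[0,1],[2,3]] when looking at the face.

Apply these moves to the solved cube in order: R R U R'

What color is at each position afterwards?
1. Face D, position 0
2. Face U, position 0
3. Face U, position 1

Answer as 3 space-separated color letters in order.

Answer: Y W G

Derivation:
After move 1 (R): R=RRRR U=WGWG F=GYGY D=YBYB B=WBWB
After move 2 (R): R=RRRR U=WYWY F=GBGB D=YWYW B=GBGB
After move 3 (U): U=WWYY F=RRGB R=GBRR B=OOGB L=GBOO
After move 4 (R'): R=BRGR U=WGYO F=RWGY D=YRYB B=WOWB
Query 1: D[0] = Y
Query 2: U[0] = W
Query 3: U[1] = G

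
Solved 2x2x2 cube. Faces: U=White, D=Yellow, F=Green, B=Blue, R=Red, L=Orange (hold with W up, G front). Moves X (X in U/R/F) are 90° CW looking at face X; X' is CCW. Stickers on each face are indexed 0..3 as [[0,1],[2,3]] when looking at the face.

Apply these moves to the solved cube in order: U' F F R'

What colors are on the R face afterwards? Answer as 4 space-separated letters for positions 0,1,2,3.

After move 1 (U'): U=WWWW F=OOGG R=GGRR B=RRBB L=BBOO
After move 2 (F): F=GOGO U=WWOB R=WGWR D=RGYY L=BYOY
After move 3 (F): F=GGOO U=WWYY R=OGBR D=WWYY L=BROG
After move 4 (R'): R=GROB U=WBYR F=GWOY D=WGYO B=YRWB
Query: R face = GROB

Answer: G R O B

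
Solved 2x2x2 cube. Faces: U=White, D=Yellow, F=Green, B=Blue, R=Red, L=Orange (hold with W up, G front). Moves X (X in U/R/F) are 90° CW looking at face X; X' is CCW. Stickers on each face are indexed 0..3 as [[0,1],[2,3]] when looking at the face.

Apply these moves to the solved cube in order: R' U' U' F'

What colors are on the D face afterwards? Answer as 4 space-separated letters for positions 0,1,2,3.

After move 1 (R'): R=RRRR U=WBWB F=GWGW D=YGYG B=YBYB
After move 2 (U'): U=BBWW F=OOGW R=GWRR B=RRYB L=YBOO
After move 3 (U'): U=BWBW F=YBGW R=OORR B=GWYB L=RROO
After move 4 (F'): F=BWYG U=BWOR R=GOYR D=ROYG L=RWOB
Query: D face = ROYG

Answer: R O Y G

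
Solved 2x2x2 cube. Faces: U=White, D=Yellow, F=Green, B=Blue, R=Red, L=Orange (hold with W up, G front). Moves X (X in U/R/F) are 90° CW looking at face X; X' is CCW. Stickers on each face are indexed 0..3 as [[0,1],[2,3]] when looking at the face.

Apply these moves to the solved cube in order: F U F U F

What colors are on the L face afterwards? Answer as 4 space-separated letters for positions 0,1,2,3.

Answer: G W O B

Derivation:
After move 1 (F): F=GGGG U=WWOO R=WRWR D=RRYY L=OYOY
After move 2 (U): U=OWOW F=WRGG R=BBWR B=OYBB L=GGOY
After move 3 (F): F=GWGR U=OWYG R=OBWR D=WBYY L=GROR
After move 4 (U): U=YOGW F=OBGR R=OYWR B=GRBB L=GWOR
After move 5 (F): F=GORB U=YORW R=GYWR D=WOYY L=GWOB
Query: L face = GWOB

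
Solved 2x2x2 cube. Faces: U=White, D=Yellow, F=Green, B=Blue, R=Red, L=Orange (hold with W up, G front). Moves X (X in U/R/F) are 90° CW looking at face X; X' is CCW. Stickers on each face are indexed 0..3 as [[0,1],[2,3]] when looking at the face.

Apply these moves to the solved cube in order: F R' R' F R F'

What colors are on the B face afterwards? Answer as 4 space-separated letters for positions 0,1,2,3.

After move 1 (F): F=GGGG U=WWOO R=WRWR D=RRYY L=OYOY
After move 2 (R'): R=RRWW U=WBOB F=GWGO D=RGYG B=YBRB
After move 3 (R'): R=RWRW U=WROY F=GBGB D=RWYO B=GBGB
After move 4 (F): F=GGBB U=WRYY R=OWYW D=RRYO L=OROW
After move 5 (R): R=YOWW U=WGYB F=GRBO D=RGYG B=YBRB
After move 6 (F'): F=ROGB U=WGYW R=GORW D=RWYG L=OBOY
Query: B face = YBRB

Answer: Y B R B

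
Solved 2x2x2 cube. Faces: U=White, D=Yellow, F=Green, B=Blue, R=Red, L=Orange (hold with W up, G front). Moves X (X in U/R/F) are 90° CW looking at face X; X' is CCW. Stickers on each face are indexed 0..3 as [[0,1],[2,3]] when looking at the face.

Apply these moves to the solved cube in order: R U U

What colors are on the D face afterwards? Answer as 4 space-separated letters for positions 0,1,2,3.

After move 1 (R): R=RRRR U=WGWG F=GYGY D=YBYB B=WBWB
After move 2 (U): U=WWGG F=RRGY R=WBRR B=OOWB L=GYOO
After move 3 (U): U=GWGW F=WBGY R=OORR B=GYWB L=RROO
Query: D face = YBYB

Answer: Y B Y B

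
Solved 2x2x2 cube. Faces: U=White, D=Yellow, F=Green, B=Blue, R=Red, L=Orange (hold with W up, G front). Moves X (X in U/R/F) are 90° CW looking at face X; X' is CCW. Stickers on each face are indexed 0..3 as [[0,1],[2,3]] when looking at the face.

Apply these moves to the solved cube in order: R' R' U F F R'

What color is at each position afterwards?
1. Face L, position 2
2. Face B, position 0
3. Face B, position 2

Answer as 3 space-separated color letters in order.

After move 1 (R'): R=RRRR U=WBWB F=GWGW D=YGYG B=YBYB
After move 2 (R'): R=RRRR U=WYWY F=GBGB D=YWYW B=GBGB
After move 3 (U): U=WWYY F=RRGB R=GBRR B=OOGB L=GBOO
After move 4 (F): F=GRBR U=WWOB R=YBYR D=RGYW L=GYOW
After move 5 (F): F=BGRR U=WWWY R=OBBR D=YYYW L=GROG
After move 6 (R'): R=BROB U=WGWO F=BWRY D=YGYR B=WOYB
Query 1: L[2] = O
Query 2: B[0] = W
Query 3: B[2] = Y

Answer: O W Y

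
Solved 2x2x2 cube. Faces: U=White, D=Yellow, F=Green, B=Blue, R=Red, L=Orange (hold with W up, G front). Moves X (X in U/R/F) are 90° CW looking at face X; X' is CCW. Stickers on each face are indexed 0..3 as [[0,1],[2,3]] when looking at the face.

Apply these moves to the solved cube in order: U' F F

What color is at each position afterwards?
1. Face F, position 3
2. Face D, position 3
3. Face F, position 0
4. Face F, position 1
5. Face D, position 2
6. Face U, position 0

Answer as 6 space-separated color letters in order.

After move 1 (U'): U=WWWW F=OOGG R=GGRR B=RRBB L=BBOO
After move 2 (F): F=GOGO U=WWOB R=WGWR D=RGYY L=BYOY
After move 3 (F): F=GGOO U=WWYY R=OGBR D=WWYY L=BROG
Query 1: F[3] = O
Query 2: D[3] = Y
Query 3: F[0] = G
Query 4: F[1] = G
Query 5: D[2] = Y
Query 6: U[0] = W

Answer: O Y G G Y W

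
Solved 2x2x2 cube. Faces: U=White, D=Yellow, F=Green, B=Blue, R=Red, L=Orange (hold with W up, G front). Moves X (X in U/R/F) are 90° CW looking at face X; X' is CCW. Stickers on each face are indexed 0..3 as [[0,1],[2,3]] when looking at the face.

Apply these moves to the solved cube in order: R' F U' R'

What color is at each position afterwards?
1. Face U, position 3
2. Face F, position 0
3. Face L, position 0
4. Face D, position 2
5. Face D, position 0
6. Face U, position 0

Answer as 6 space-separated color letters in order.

After move 1 (R'): R=RRRR U=WBWB F=GWGW D=YGYG B=YBYB
After move 2 (F): F=GGWW U=WBOO R=WRBR D=RRYG L=OYOG
After move 3 (U'): U=BOWO F=OYWW R=GGBR B=WRYB L=YBOG
After move 4 (R'): R=GRGB U=BYWW F=OOWO D=RYYW B=GRRB
Query 1: U[3] = W
Query 2: F[0] = O
Query 3: L[0] = Y
Query 4: D[2] = Y
Query 5: D[0] = R
Query 6: U[0] = B

Answer: W O Y Y R B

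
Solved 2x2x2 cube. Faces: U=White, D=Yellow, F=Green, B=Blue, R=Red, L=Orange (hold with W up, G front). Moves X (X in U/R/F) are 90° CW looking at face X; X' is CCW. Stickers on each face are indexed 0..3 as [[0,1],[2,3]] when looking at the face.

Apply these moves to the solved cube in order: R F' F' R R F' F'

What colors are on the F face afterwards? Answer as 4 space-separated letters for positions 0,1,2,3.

Answer: W Y W Y

Derivation:
After move 1 (R): R=RRRR U=WGWG F=GYGY D=YBYB B=WBWB
After move 2 (F'): F=YYGG U=WGRR R=BRYR D=OOYB L=OGOW
After move 3 (F'): F=YGYG U=WGBY R=OROR D=GWYB L=OROR
After move 4 (R): R=OORR U=WGBG F=YWYB D=GWYW B=YBGB
After move 5 (R): R=RORO U=WWBB F=YWYW D=GGYY B=GBGB
After move 6 (F'): F=WWYY U=WWRR R=GOGO D=RRYY L=OBOB
After move 7 (F'): F=WYWY U=WWGG R=RORO D=BBYY L=OROR
Query: F face = WYWY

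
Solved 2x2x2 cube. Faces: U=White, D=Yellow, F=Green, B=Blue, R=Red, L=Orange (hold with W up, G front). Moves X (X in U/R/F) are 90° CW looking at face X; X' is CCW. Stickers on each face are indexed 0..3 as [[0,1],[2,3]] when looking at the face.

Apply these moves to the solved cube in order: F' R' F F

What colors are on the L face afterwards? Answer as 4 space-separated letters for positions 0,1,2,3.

Answer: O Y O R

Derivation:
After move 1 (F'): F=GGGG U=WWRR R=YRYR D=OOYY L=OWOW
After move 2 (R'): R=RRYY U=WBRB F=GWGR D=OGYG B=YBOB
After move 3 (F): F=GGRW U=WBWW R=RRBY D=YRYG L=OOOG
After move 4 (F): F=RGWG U=WBGO R=WRWY D=BRYG L=OYOR
Query: L face = OYOR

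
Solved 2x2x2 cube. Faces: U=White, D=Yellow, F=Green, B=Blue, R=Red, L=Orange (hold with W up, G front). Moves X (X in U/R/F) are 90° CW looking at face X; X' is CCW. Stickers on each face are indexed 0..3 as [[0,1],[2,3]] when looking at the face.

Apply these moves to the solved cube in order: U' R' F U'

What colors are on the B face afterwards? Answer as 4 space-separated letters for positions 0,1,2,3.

After move 1 (U'): U=WWWW F=OOGG R=GGRR B=RRBB L=BBOO
After move 2 (R'): R=GRGR U=WBWR F=OWGW D=YOYG B=YRYB
After move 3 (F): F=GOWW U=WBOB R=WRRR D=GGYG L=BYOO
After move 4 (U'): U=BBWO F=BYWW R=GORR B=WRYB L=YROO
Query: B face = WRYB

Answer: W R Y B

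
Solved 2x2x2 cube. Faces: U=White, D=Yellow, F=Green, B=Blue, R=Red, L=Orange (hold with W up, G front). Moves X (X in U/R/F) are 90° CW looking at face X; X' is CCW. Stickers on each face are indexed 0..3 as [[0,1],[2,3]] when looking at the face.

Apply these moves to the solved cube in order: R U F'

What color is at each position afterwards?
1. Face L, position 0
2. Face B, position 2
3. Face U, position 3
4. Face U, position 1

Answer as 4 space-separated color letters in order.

Answer: G W R W

Derivation:
After move 1 (R): R=RRRR U=WGWG F=GYGY D=YBYB B=WBWB
After move 2 (U): U=WWGG F=RRGY R=WBRR B=OOWB L=GYOO
After move 3 (F'): F=RYRG U=WWWR R=BBYR D=YOYB L=GGOG
Query 1: L[0] = G
Query 2: B[2] = W
Query 3: U[3] = R
Query 4: U[1] = W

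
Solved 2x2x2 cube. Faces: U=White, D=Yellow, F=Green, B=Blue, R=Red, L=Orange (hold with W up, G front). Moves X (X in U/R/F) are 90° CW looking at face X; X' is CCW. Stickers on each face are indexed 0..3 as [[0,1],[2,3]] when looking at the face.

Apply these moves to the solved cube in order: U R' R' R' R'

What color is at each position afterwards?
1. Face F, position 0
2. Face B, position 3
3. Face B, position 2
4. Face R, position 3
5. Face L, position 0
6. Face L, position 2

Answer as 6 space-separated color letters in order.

Answer: R B B R G O

Derivation:
After move 1 (U): U=WWWW F=RRGG R=BBRR B=OOBB L=GGOO
After move 2 (R'): R=BRBR U=WBWO F=RWGW D=YRYG B=YOYB
After move 3 (R'): R=RRBB U=WYWY F=RBGO D=YWYW B=GORB
After move 4 (R'): R=RBRB U=WRWG F=RYGY D=YBYO B=WOWB
After move 5 (R'): R=BBRR U=WWWW F=RRGG D=YYYY B=OOBB
Query 1: F[0] = R
Query 2: B[3] = B
Query 3: B[2] = B
Query 4: R[3] = R
Query 5: L[0] = G
Query 6: L[2] = O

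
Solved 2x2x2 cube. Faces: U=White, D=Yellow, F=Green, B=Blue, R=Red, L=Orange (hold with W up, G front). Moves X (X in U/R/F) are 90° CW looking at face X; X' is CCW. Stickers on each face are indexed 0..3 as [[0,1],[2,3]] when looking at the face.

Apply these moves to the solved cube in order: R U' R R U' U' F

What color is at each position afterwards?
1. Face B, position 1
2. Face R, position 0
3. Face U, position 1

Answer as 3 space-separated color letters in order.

Answer: W B W

Derivation:
After move 1 (R): R=RRRR U=WGWG F=GYGY D=YBYB B=WBWB
After move 2 (U'): U=GGWW F=OOGY R=GYRR B=RRWB L=WBOO
After move 3 (R): R=RGRY U=GOWY F=OBGB D=YWYR B=WRGB
After move 4 (R): R=RRYG U=GBWB F=OWGR D=YGYW B=YROB
After move 5 (U'): U=BBGW F=WBGR R=OWYG B=RROB L=YROO
After move 6 (U'): U=BWBG F=YRGR R=WBYG B=OWOB L=RROO
After move 7 (F): F=GYRR U=BWOR R=BBGG D=YWYW L=RYOG
Query 1: B[1] = W
Query 2: R[0] = B
Query 3: U[1] = W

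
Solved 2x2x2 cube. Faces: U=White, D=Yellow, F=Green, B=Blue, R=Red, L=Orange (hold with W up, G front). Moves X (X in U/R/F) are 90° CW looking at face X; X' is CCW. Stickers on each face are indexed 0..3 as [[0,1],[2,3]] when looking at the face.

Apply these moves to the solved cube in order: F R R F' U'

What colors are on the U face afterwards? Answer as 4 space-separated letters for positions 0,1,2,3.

Answer: R R W R

Derivation:
After move 1 (F): F=GGGG U=WWOO R=WRWR D=RRYY L=OYOY
After move 2 (R): R=WWRR U=WGOG F=GRGY D=RBYB B=OBWB
After move 3 (R): R=RWRW U=WROY F=GBGB D=RWYO B=GBGB
After move 4 (F'): F=BBGG U=WRRR R=WWRW D=YYYO L=OYOO
After move 5 (U'): U=RRWR F=OYGG R=BBRW B=WWGB L=GBOO
Query: U face = RRWR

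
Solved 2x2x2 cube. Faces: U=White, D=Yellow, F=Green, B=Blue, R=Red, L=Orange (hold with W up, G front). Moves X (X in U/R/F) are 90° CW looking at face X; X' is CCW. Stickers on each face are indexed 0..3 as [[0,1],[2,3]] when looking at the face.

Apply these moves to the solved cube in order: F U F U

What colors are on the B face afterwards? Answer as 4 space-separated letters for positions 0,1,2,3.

After move 1 (F): F=GGGG U=WWOO R=WRWR D=RRYY L=OYOY
After move 2 (U): U=OWOW F=WRGG R=BBWR B=OYBB L=GGOY
After move 3 (F): F=GWGR U=OWYG R=OBWR D=WBYY L=GROR
After move 4 (U): U=YOGW F=OBGR R=OYWR B=GRBB L=GWOR
Query: B face = GRBB

Answer: G R B B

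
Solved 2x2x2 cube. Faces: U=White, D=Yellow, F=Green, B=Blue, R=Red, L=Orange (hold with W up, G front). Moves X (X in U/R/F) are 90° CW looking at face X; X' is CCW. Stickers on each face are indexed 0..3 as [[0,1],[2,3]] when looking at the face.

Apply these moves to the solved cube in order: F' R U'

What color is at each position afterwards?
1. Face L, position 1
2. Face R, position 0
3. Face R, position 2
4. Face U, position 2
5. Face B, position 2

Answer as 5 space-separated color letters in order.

Answer: B G R W W

Derivation:
After move 1 (F'): F=GGGG U=WWRR R=YRYR D=OOYY L=OWOW
After move 2 (R): R=YYRR U=WGRG F=GOGY D=OBYB B=RBWB
After move 3 (U'): U=GGWR F=OWGY R=GORR B=YYWB L=RBOW
Query 1: L[1] = B
Query 2: R[0] = G
Query 3: R[2] = R
Query 4: U[2] = W
Query 5: B[2] = W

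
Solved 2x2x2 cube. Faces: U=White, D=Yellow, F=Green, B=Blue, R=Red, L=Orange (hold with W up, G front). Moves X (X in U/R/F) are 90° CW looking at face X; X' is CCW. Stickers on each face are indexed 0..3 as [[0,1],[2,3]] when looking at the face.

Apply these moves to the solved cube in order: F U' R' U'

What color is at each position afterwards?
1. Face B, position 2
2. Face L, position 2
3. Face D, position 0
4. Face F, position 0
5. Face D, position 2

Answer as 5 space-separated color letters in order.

After move 1 (F): F=GGGG U=WWOO R=WRWR D=RRYY L=OYOY
After move 2 (U'): U=WOWO F=OYGG R=GGWR B=WRBB L=BBOY
After move 3 (R'): R=GRGW U=WBWW F=OOGO D=RYYG B=YRRB
After move 4 (U'): U=BWWW F=BBGO R=OOGW B=GRRB L=YROY
Query 1: B[2] = R
Query 2: L[2] = O
Query 3: D[0] = R
Query 4: F[0] = B
Query 5: D[2] = Y

Answer: R O R B Y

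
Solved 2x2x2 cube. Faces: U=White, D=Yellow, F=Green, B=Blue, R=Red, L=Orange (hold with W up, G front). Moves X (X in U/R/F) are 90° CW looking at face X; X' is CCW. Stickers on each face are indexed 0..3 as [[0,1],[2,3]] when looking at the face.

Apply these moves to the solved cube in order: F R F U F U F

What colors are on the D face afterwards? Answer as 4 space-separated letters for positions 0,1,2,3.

After move 1 (F): F=GGGG U=WWOO R=WRWR D=RRYY L=OYOY
After move 2 (R): R=WWRR U=WGOG F=GRGY D=RBYB B=OBWB
After move 3 (F): F=GGYR U=WGYY R=OWGR D=RWYB L=OROB
After move 4 (U): U=YWYG F=OWYR R=OBGR B=ORWB L=GGOB
After move 5 (F): F=YORW U=YWBG R=YBGR D=GOYB L=GROW
After move 6 (U): U=BYGW F=YBRW R=ORGR B=GRWB L=YOOW
After move 7 (F): F=RYWB U=BYWO R=GRWR D=GOYB L=YGOO
Query: D face = GOYB

Answer: G O Y B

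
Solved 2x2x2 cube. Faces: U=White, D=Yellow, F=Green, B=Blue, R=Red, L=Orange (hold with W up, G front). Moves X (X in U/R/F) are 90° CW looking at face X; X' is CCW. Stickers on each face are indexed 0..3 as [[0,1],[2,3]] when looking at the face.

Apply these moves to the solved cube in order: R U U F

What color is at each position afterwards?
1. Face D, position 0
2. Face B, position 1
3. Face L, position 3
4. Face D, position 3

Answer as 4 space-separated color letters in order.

Answer: R Y B B

Derivation:
After move 1 (R): R=RRRR U=WGWG F=GYGY D=YBYB B=WBWB
After move 2 (U): U=WWGG F=RRGY R=WBRR B=OOWB L=GYOO
After move 3 (U): U=GWGW F=WBGY R=OORR B=GYWB L=RROO
After move 4 (F): F=GWYB U=GWOR R=GOWR D=ROYB L=RYOB
Query 1: D[0] = R
Query 2: B[1] = Y
Query 3: L[3] = B
Query 4: D[3] = B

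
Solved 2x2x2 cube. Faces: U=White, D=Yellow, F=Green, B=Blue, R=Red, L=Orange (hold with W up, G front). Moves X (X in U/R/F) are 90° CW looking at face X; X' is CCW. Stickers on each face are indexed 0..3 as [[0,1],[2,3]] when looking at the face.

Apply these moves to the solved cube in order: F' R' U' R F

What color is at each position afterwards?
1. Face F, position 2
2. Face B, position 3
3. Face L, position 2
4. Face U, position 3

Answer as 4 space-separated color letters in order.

Answer: G B O B

Derivation:
After move 1 (F'): F=GGGG U=WWRR R=YRYR D=OOYY L=OWOW
After move 2 (R'): R=RRYY U=WBRB F=GWGR D=OGYG B=YBOB
After move 3 (U'): U=BBWR F=OWGR R=GWYY B=RROB L=YBOW
After move 4 (R): R=YGYW U=BWWR F=OGGG D=OOYR B=RRBB
After move 5 (F): F=GOGG U=BWWB R=WGRW D=YYYR L=YOOO
Query 1: F[2] = G
Query 2: B[3] = B
Query 3: L[2] = O
Query 4: U[3] = B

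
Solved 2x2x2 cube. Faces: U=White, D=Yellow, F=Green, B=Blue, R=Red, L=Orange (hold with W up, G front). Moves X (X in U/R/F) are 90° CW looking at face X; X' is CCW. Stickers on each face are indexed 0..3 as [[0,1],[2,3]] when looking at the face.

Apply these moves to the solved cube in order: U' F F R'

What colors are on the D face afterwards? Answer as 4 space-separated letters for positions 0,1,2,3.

Answer: W G Y O

Derivation:
After move 1 (U'): U=WWWW F=OOGG R=GGRR B=RRBB L=BBOO
After move 2 (F): F=GOGO U=WWOB R=WGWR D=RGYY L=BYOY
After move 3 (F): F=GGOO U=WWYY R=OGBR D=WWYY L=BROG
After move 4 (R'): R=GROB U=WBYR F=GWOY D=WGYO B=YRWB
Query: D face = WGYO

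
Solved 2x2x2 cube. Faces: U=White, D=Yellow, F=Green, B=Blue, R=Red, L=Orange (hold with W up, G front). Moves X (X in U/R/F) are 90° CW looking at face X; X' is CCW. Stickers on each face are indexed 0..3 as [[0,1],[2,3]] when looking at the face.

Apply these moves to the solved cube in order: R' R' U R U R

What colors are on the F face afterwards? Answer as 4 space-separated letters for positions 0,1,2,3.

Answer: R G G O

Derivation:
After move 1 (R'): R=RRRR U=WBWB F=GWGW D=YGYG B=YBYB
After move 2 (R'): R=RRRR U=WYWY F=GBGB D=YWYW B=GBGB
After move 3 (U): U=WWYY F=RRGB R=GBRR B=OOGB L=GBOO
After move 4 (R): R=RGRB U=WRYB F=RWGW D=YGYO B=YOWB
After move 5 (U): U=YWBR F=RGGW R=YORB B=GBWB L=RWOO
After move 6 (R): R=RYBO U=YGBW F=RGGO D=YWYG B=RBWB
Query: F face = RGGO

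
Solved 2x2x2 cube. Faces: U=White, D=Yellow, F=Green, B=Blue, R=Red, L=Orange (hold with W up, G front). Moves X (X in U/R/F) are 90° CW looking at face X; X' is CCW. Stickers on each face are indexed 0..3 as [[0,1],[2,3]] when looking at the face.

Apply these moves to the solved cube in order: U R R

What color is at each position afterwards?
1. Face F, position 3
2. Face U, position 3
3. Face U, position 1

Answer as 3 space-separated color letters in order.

Answer: O Y Y

Derivation:
After move 1 (U): U=WWWW F=RRGG R=BBRR B=OOBB L=GGOO
After move 2 (R): R=RBRB U=WRWG F=RYGY D=YBYO B=WOWB
After move 3 (R): R=RRBB U=WYWY F=RBGO D=YWYW B=GORB
Query 1: F[3] = O
Query 2: U[3] = Y
Query 3: U[1] = Y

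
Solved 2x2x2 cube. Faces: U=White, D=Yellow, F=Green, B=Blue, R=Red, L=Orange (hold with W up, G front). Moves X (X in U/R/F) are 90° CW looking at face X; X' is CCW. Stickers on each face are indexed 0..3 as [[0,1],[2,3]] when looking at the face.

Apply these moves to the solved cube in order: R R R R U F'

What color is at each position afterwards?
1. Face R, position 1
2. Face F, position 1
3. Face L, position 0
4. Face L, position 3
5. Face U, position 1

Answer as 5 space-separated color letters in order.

After move 1 (R): R=RRRR U=WGWG F=GYGY D=YBYB B=WBWB
After move 2 (R): R=RRRR U=WYWY F=GBGB D=YWYW B=GBGB
After move 3 (R): R=RRRR U=WBWB F=GWGW D=YGYG B=YBYB
After move 4 (R): R=RRRR U=WWWW F=GGGG D=YYYY B=BBBB
After move 5 (U): U=WWWW F=RRGG R=BBRR B=OOBB L=GGOO
After move 6 (F'): F=RGRG U=WWBR R=YBYR D=GOYY L=GWOW
Query 1: R[1] = B
Query 2: F[1] = G
Query 3: L[0] = G
Query 4: L[3] = W
Query 5: U[1] = W

Answer: B G G W W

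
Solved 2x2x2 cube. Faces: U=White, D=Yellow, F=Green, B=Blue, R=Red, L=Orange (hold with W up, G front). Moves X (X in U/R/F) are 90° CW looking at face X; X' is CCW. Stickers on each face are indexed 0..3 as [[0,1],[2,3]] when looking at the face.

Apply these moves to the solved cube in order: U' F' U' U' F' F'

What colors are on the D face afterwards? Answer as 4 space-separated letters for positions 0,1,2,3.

After move 1 (U'): U=WWWW F=OOGG R=GGRR B=RRBB L=BBOO
After move 2 (F'): F=OGOG U=WWGR R=YGYR D=BOYY L=BWOW
After move 3 (U'): U=WRWG F=BWOG R=OGYR B=YGBB L=RROW
After move 4 (U'): U=RGWW F=RROG R=BWYR B=OGBB L=YGOW
After move 5 (F'): F=RGRO U=RGBY R=OWBR D=GWYY L=YWOW
After move 6 (F'): F=GORR U=RGOB R=WWGR D=WWYY L=YYOB
Query: D face = WWYY

Answer: W W Y Y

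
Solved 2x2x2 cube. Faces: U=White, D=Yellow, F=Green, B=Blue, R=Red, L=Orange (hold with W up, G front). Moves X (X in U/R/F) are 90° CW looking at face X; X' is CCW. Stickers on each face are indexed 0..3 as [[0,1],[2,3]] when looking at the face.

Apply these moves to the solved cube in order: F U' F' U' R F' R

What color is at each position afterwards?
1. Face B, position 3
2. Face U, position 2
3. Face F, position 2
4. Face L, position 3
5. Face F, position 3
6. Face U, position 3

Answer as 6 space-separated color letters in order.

Answer: B R B W R O

Derivation:
After move 1 (F): F=GGGG U=WWOO R=WRWR D=RRYY L=OYOY
After move 2 (U'): U=WOWO F=OYGG R=GGWR B=WRBB L=BBOY
After move 3 (F'): F=YGOG U=WOGW R=RGRR D=BYYY L=BOOW
After move 4 (U'): U=OWWG F=BOOG R=YGRR B=RGBB L=WROW
After move 5 (R): R=RYRG U=OOWG F=BYOY D=BBYR B=GGWB
After move 6 (F'): F=YYBO U=OORR R=BYBG D=RWYR L=WGOW
After move 7 (R): R=BBGY U=OYRO F=YWBR D=RWYG B=RGOB
Query 1: B[3] = B
Query 2: U[2] = R
Query 3: F[2] = B
Query 4: L[3] = W
Query 5: F[3] = R
Query 6: U[3] = O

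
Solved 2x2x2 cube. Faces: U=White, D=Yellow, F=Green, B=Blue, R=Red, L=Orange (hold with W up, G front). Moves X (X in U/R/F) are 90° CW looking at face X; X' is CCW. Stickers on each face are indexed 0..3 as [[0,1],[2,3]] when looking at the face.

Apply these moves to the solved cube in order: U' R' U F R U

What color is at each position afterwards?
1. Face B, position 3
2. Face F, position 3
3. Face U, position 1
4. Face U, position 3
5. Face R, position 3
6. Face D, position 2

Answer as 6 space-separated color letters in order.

After move 1 (U'): U=WWWW F=OOGG R=GGRR B=RRBB L=BBOO
After move 2 (R'): R=GRGR U=WBWR F=OWGW D=YOYG B=YRYB
After move 3 (U): U=WWRB F=GRGW R=YRGR B=BBYB L=OWOO
After move 4 (F): F=GGWR U=WWOW R=RRBR D=GYYG L=OYOO
After move 5 (R): R=BRRR U=WGOR F=GYWG D=GYYB B=WBWB
After move 6 (U): U=OWRG F=BRWG R=WBRR B=OYWB L=GYOO
Query 1: B[3] = B
Query 2: F[3] = G
Query 3: U[1] = W
Query 4: U[3] = G
Query 5: R[3] = R
Query 6: D[2] = Y

Answer: B G W G R Y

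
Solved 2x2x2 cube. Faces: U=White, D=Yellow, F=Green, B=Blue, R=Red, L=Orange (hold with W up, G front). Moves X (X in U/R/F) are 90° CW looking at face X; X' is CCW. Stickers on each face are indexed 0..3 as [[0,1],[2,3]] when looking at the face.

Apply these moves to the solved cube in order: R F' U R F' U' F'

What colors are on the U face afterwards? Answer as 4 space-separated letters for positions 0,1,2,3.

After move 1 (R): R=RRRR U=WGWG F=GYGY D=YBYB B=WBWB
After move 2 (F'): F=YYGG U=WGRR R=BRYR D=OOYB L=OGOW
After move 3 (U): U=RWRG F=BRGG R=WBYR B=OGWB L=YYOW
After move 4 (R): R=YWRB U=RRRG F=BOGB D=OWYO B=GGWB
After move 5 (F'): F=OBBG U=RRYR R=WWOB D=YWYO L=YGOR
After move 6 (U'): U=RRRY F=YGBG R=OBOB B=WWWB L=GGOR
After move 7 (F'): F=GGYB U=RROO R=WBYB D=GRYO L=GYOR
Query: U face = RROO

Answer: R R O O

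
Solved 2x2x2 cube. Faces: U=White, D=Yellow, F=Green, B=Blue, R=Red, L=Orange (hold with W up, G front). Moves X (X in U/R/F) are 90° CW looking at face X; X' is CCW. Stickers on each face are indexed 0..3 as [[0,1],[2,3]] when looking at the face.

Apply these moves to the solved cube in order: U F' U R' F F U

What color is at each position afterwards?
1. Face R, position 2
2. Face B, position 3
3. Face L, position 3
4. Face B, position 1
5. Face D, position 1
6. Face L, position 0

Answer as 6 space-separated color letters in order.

Answer: G B O O R W

Derivation:
After move 1 (U): U=WWWW F=RRGG R=BBRR B=OOBB L=GGOO
After move 2 (F'): F=RGRG U=WWBR R=YBYR D=GOYY L=GWOW
After move 3 (U): U=BWRW F=YBRG R=OOYR B=GWBB L=RGOW
After move 4 (R'): R=OROY U=BBRG F=YWRW D=GBYG B=YWOB
After move 5 (F): F=RYWW U=BBWG R=RRGY D=OOYG L=RGOB
After move 6 (F): F=WRWY U=BBBG R=WRGY D=GRYG L=ROOO
After move 7 (U): U=BBGB F=WRWY R=YWGY B=ROOB L=WROO
Query 1: R[2] = G
Query 2: B[3] = B
Query 3: L[3] = O
Query 4: B[1] = O
Query 5: D[1] = R
Query 6: L[0] = W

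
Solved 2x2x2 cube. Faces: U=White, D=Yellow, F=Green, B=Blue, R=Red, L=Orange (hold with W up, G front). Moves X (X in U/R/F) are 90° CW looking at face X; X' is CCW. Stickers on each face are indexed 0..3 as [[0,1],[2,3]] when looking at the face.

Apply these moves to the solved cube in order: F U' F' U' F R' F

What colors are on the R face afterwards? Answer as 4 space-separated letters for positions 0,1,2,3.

After move 1 (F): F=GGGG U=WWOO R=WRWR D=RRYY L=OYOY
After move 2 (U'): U=WOWO F=OYGG R=GGWR B=WRBB L=BBOY
After move 3 (F'): F=YGOG U=WOGW R=RGRR D=BYYY L=BOOW
After move 4 (U'): U=OWWG F=BOOG R=YGRR B=RGBB L=WROW
After move 5 (F): F=OBGO U=OWWR R=WGGR D=RYYY L=WBOY
After move 6 (R'): R=GRWG U=OBWR F=OWGR D=RBYO B=YGYB
After move 7 (F): F=GORW U=OBYB R=WRRG D=WGYO L=WROB
Query: R face = WRRG

Answer: W R R G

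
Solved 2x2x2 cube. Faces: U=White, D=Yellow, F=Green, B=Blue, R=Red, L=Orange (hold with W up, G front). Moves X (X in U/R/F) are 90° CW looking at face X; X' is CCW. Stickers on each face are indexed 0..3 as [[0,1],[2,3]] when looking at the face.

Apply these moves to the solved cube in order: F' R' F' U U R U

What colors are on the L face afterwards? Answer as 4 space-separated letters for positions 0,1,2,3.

After move 1 (F'): F=GGGG U=WWRR R=YRYR D=OOYY L=OWOW
After move 2 (R'): R=RRYY U=WBRB F=GWGR D=OGYG B=YBOB
After move 3 (F'): F=WRGG U=WBRY R=GROY D=WWYG L=OBOR
After move 4 (U): U=RWYB F=GRGG R=YBOY B=OBOB L=WROR
After move 5 (U): U=YRBW F=YBGG R=OBOY B=WROB L=GROR
After move 6 (R): R=OOYB U=YBBG F=YWGG D=WOYW B=WRRB
After move 7 (U): U=BYGB F=OOGG R=WRYB B=GRRB L=YWOR
Query: L face = YWOR

Answer: Y W O R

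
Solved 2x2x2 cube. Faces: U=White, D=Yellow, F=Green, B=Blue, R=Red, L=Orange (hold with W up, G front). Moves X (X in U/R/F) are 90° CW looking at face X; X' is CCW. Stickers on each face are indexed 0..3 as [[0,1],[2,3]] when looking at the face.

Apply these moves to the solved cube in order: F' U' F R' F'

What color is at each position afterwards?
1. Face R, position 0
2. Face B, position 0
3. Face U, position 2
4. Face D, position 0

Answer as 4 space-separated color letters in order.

After move 1 (F'): F=GGGG U=WWRR R=YRYR D=OOYY L=OWOW
After move 2 (U'): U=WRWR F=OWGG R=GGYR B=YRBB L=BBOW
After move 3 (F): F=GOGW U=WRWB R=WGRR D=YGYY L=BOOO
After move 4 (R'): R=GRWR U=WBWY F=GRGB D=YOYW B=YRGB
After move 5 (F'): F=RBGG U=WBGW R=ORYR D=OOYW L=BYOW
Query 1: R[0] = O
Query 2: B[0] = Y
Query 3: U[2] = G
Query 4: D[0] = O

Answer: O Y G O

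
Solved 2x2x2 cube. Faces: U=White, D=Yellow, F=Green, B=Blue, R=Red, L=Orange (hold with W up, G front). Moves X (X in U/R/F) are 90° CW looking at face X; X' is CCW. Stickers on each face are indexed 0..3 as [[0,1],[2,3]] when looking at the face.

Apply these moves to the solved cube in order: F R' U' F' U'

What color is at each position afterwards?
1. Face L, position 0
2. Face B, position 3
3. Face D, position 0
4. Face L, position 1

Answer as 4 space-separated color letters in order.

After move 1 (F): F=GGGG U=WWOO R=WRWR D=RRYY L=OYOY
After move 2 (R'): R=RRWW U=WBOB F=GWGO D=RGYG B=YBRB
After move 3 (U'): U=BBWO F=OYGO R=GWWW B=RRRB L=YBOY
After move 4 (F'): F=YOOG U=BBGW R=GWRW D=BYYG L=YOOW
After move 5 (U'): U=BWBG F=YOOG R=YORW B=GWRB L=RROW
Query 1: L[0] = R
Query 2: B[3] = B
Query 3: D[0] = B
Query 4: L[1] = R

Answer: R B B R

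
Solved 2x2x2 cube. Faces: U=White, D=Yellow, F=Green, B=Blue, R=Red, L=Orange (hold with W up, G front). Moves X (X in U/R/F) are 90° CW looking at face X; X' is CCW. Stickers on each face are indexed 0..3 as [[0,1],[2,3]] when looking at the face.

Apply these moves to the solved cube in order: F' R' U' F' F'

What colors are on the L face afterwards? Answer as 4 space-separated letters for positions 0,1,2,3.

Answer: Y Y O G

Derivation:
After move 1 (F'): F=GGGG U=WWRR R=YRYR D=OOYY L=OWOW
After move 2 (R'): R=RRYY U=WBRB F=GWGR D=OGYG B=YBOB
After move 3 (U'): U=BBWR F=OWGR R=GWYY B=RROB L=YBOW
After move 4 (F'): F=WROG U=BBGY R=GWOY D=BWYG L=YROW
After move 5 (F'): F=RGWO U=BBGO R=WWBY D=RWYG L=YYOG
Query: L face = YYOG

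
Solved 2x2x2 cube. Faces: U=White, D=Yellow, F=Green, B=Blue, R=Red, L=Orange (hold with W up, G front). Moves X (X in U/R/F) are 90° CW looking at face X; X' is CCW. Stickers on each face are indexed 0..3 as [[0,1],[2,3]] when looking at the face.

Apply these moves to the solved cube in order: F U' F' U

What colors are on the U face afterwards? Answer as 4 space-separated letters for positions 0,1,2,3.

Answer: G W W O

Derivation:
After move 1 (F): F=GGGG U=WWOO R=WRWR D=RRYY L=OYOY
After move 2 (U'): U=WOWO F=OYGG R=GGWR B=WRBB L=BBOY
After move 3 (F'): F=YGOG U=WOGW R=RGRR D=BYYY L=BOOW
After move 4 (U): U=GWWO F=RGOG R=WRRR B=BOBB L=YGOW
Query: U face = GWWO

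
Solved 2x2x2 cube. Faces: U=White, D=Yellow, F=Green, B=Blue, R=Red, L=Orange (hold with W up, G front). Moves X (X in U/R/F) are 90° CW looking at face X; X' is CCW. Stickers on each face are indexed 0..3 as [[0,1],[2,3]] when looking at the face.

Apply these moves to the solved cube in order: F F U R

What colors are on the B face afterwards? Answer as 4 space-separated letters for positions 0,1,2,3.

Answer: W R W B

Derivation:
After move 1 (F): F=GGGG U=WWOO R=WRWR D=RRYY L=OYOY
After move 2 (F): F=GGGG U=WWYY R=OROR D=WWYY L=OROR
After move 3 (U): U=YWYW F=ORGG R=BBOR B=ORBB L=GGOR
After move 4 (R): R=OBRB U=YRYG F=OWGY D=WBYO B=WRWB
Query: B face = WRWB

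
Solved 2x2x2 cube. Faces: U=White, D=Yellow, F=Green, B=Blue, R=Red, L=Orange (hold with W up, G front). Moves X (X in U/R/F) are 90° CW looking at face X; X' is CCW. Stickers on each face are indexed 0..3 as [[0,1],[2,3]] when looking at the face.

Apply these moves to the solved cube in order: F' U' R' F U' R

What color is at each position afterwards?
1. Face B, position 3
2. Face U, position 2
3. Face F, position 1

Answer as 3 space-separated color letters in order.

After move 1 (F'): F=GGGG U=WWRR R=YRYR D=OOYY L=OWOW
After move 2 (U'): U=WRWR F=OWGG R=GGYR B=YRBB L=BBOW
After move 3 (R'): R=GRGY U=WBWY F=ORGR D=OWYG B=YROB
After move 4 (F): F=GORR U=WBWB R=WRYY D=GGYG L=BOOW
After move 5 (U'): U=BBWW F=BORR R=GOYY B=WROB L=YROW
After move 6 (R): R=YGYO U=BOWR F=BGRG D=GOYW B=WRBB
Query 1: B[3] = B
Query 2: U[2] = W
Query 3: F[1] = G

Answer: B W G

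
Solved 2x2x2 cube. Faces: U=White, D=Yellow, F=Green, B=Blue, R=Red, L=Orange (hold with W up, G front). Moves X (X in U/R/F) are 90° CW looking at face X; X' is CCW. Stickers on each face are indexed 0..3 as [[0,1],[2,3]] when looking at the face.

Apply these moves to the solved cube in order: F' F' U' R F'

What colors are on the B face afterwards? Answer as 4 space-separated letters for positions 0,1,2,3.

Answer: Y R Y B

Derivation:
After move 1 (F'): F=GGGG U=WWRR R=YRYR D=OOYY L=OWOW
After move 2 (F'): F=GGGG U=WWYY R=OROR D=WWYY L=OROR
After move 3 (U'): U=WYWY F=ORGG R=GGOR B=ORBB L=BBOR
After move 4 (R): R=OGRG U=WRWG F=OWGY D=WBYO B=YRYB
After move 5 (F'): F=WYOG U=WROR R=BGWG D=BRYO L=BGOW
Query: B face = YRYB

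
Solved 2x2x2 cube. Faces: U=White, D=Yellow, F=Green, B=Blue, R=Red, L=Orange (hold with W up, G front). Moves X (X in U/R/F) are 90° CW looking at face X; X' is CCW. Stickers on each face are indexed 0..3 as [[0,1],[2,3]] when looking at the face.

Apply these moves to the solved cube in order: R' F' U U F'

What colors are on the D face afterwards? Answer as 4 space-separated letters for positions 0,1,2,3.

After move 1 (R'): R=RRRR U=WBWB F=GWGW D=YGYG B=YBYB
After move 2 (F'): F=WWGG U=WBRR R=GRYR D=OOYG L=OBOW
After move 3 (U): U=RWRB F=GRGG R=YBYR B=OBYB L=WWOW
After move 4 (U): U=RRBW F=YBGG R=OBYR B=WWYB L=GROW
After move 5 (F'): F=BGYG U=RROY R=OBOR D=RWYG L=GWOB
Query: D face = RWYG

Answer: R W Y G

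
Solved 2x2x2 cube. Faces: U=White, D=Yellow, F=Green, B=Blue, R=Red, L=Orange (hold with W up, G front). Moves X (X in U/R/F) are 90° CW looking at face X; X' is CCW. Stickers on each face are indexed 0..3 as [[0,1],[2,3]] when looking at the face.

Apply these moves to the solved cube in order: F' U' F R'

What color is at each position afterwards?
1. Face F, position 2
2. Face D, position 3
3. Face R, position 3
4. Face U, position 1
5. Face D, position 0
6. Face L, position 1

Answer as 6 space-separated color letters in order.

After move 1 (F'): F=GGGG U=WWRR R=YRYR D=OOYY L=OWOW
After move 2 (U'): U=WRWR F=OWGG R=GGYR B=YRBB L=BBOW
After move 3 (F): F=GOGW U=WRWB R=WGRR D=YGYY L=BOOO
After move 4 (R'): R=GRWR U=WBWY F=GRGB D=YOYW B=YRGB
Query 1: F[2] = G
Query 2: D[3] = W
Query 3: R[3] = R
Query 4: U[1] = B
Query 5: D[0] = Y
Query 6: L[1] = O

Answer: G W R B Y O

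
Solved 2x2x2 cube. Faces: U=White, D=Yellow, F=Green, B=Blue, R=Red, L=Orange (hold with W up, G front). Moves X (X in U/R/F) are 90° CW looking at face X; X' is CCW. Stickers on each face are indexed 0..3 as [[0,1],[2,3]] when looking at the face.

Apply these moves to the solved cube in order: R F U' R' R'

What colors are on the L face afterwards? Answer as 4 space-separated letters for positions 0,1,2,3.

After move 1 (R): R=RRRR U=WGWG F=GYGY D=YBYB B=WBWB
After move 2 (F): F=GGYY U=WGOO R=WRGR D=RRYB L=OYOB
After move 3 (U'): U=GOWO F=OYYY R=GGGR B=WRWB L=WBOB
After move 4 (R'): R=GRGG U=GWWW F=OOYO D=RYYY B=BRRB
After move 5 (R'): R=RGGG U=GRWB F=OWYW D=ROYO B=YRYB
Query: L face = WBOB

Answer: W B O B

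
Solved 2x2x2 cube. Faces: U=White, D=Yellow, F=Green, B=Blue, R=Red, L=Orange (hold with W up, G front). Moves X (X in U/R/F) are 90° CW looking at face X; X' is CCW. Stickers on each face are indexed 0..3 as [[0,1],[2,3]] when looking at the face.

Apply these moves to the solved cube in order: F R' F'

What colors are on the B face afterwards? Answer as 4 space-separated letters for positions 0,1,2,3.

Answer: Y B R B

Derivation:
After move 1 (F): F=GGGG U=WWOO R=WRWR D=RRYY L=OYOY
After move 2 (R'): R=RRWW U=WBOB F=GWGO D=RGYG B=YBRB
After move 3 (F'): F=WOGG U=WBRW R=GRRW D=YYYG L=OBOO
Query: B face = YBRB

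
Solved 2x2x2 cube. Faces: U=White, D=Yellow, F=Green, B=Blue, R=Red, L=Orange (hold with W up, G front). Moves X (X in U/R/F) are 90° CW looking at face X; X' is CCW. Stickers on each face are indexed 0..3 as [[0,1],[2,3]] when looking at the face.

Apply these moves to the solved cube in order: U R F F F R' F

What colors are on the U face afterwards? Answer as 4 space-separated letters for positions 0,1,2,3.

After move 1 (U): U=WWWW F=RRGG R=BBRR B=OOBB L=GGOO
After move 2 (R): R=RBRB U=WRWG F=RYGY D=YBYO B=WOWB
After move 3 (F): F=GRYY U=WROG R=WBGB D=RRYO L=GYOB
After move 4 (F): F=YGYR U=WRBY R=OBGB D=GWYO L=GROR
After move 5 (F): F=YYRG U=WRRR R=BBYB D=GOYO L=GGOW
After move 6 (R'): R=BBBY U=WWRW F=YRRR D=GYYG B=OOOB
After move 7 (F): F=RYRR U=WWWG R=RBWY D=BBYG L=GGOY
Query: U face = WWWG

Answer: W W W G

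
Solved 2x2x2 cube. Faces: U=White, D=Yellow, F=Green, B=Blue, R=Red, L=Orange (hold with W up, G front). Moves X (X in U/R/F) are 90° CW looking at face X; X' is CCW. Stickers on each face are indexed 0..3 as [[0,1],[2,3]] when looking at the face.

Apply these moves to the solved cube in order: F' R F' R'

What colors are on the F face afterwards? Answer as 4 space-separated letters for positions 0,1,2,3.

After move 1 (F'): F=GGGG U=WWRR R=YRYR D=OOYY L=OWOW
After move 2 (R): R=YYRR U=WGRG F=GOGY D=OBYB B=RBWB
After move 3 (F'): F=OYGG U=WGYR R=BYOR D=WWYB L=OGOR
After move 4 (R'): R=YRBO U=WWYR F=OGGR D=WYYG B=BBWB
Query: F face = OGGR

Answer: O G G R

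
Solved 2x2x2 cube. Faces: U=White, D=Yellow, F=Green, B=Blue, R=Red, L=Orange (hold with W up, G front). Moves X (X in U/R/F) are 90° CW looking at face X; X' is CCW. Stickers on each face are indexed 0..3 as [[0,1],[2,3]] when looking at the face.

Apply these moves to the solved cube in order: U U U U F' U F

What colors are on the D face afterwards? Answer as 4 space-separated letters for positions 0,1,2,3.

After move 1 (U): U=WWWW F=RRGG R=BBRR B=OOBB L=GGOO
After move 2 (U): U=WWWW F=BBGG R=OORR B=GGBB L=RROO
After move 3 (U): U=WWWW F=OOGG R=GGRR B=RRBB L=BBOO
After move 4 (U): U=WWWW F=GGGG R=RRRR B=BBBB L=OOOO
After move 5 (F'): F=GGGG U=WWRR R=YRYR D=OOYY L=OWOW
After move 6 (U): U=RWRW F=YRGG R=BBYR B=OWBB L=GGOW
After move 7 (F): F=GYGR U=RWWG R=RBWR D=YBYY L=GOOO
Query: D face = YBYY

Answer: Y B Y Y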